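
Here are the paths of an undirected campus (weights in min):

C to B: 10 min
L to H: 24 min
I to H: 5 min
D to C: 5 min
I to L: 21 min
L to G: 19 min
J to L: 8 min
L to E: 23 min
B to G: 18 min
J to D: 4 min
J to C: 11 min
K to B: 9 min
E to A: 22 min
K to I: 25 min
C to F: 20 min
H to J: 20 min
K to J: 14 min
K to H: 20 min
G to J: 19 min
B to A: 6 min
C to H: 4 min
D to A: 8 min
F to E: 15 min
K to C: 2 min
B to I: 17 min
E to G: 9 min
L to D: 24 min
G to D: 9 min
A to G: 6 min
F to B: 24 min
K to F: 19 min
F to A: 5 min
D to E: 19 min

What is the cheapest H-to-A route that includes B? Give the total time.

Best H to B: H → C → B costing 14
Shortest B→A: B → A = 6
Total via B: 14 + 6 = 20 min.

20 min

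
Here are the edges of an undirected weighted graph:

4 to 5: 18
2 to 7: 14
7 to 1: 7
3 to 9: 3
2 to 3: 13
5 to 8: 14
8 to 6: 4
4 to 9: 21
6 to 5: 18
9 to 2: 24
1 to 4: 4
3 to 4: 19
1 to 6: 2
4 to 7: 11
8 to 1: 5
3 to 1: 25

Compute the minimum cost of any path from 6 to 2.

23

Candidate routes:
6 - 1 - 7 - 2: 2+7+14 = 23
6 - 1 - 4 - 7 - 2: 2+4+11+14 = 31
6 - 8 - 1 - 7 - 2: 4+5+7+14 = 30
6 - 1 - 4 - 3 - 2: 2+4+19+13 = 38
Cheapest is 6 - 1 - 7 - 2 at 23.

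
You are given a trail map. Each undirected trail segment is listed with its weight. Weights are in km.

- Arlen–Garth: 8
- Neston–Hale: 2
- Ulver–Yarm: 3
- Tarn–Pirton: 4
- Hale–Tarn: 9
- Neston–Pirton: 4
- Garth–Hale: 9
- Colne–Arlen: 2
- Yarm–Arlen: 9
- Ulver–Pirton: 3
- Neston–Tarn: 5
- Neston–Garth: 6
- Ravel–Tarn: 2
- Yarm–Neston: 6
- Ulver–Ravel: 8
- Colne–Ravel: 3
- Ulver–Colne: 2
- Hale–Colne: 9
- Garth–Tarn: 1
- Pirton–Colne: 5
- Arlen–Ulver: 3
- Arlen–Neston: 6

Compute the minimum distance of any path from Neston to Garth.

6 km

Settle nodes by increasing distance from Neston:
Neston: 0
Hale: 2  (via Neston)
Pirton: 4  (via Neston)
Tarn: 5  (via Neston)
Garth: 6  (via Neston)
Shortest route: Neston–Garth = 6 km.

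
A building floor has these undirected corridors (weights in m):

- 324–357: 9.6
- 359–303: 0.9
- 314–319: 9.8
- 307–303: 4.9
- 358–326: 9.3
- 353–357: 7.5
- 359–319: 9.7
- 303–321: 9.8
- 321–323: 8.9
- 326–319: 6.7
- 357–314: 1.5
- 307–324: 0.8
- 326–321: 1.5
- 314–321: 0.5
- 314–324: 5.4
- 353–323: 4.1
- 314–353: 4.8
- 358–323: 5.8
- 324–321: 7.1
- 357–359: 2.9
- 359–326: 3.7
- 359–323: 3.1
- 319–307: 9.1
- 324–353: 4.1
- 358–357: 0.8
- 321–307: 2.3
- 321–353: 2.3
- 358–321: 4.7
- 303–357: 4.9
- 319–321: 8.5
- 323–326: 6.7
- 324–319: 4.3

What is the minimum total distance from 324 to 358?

Settle nodes by increasing distance from 324:
324: 0
307: 0.8  (via 324)
321: 3.1  (via 307)
314: 3.6  (via 321)
353: 4.1  (via 324)
319: 4.3  (via 324)
326: 4.6  (via 321)
357: 5.1  (via 314)
303: 5.7  (via 307)
358: 5.9  (via 357)
Shortest route: 324 → 307 → 321 → 314 → 357 → 358 = 5.9 m.

5.9 m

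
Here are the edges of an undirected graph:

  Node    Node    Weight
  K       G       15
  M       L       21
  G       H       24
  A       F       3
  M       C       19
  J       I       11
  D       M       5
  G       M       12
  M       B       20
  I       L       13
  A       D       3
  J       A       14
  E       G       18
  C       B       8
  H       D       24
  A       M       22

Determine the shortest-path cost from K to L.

48

Enumerating some paths:
K–G–M–L: 15+12+21 = 48
K–G–M–D–A–J–I–L: 15+12+5+3+14+11+13 = 73
Cheapest is K–G–M–L at 48.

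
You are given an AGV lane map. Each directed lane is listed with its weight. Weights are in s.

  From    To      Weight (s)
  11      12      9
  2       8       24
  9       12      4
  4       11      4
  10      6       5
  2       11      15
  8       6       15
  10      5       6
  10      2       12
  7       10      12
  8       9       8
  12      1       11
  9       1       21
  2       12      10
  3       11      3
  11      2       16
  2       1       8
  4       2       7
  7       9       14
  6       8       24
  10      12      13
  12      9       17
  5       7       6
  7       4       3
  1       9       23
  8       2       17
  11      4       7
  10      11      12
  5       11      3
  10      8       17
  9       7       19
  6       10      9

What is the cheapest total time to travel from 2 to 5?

Settle nodes by increasing distance from 2:
2: 0
1: 8  (via 2)
12: 10  (via 2)
11: 15  (via 2)
4: 22  (via 11)
8: 24  (via 2)
9: 27  (via 12)
6: 39  (via 8)
7: 46  (via 9)
10: 48  (via 6)
5: 54  (via 10)
Shortest route: 2–8–6–10–5 = 54 s.

54 s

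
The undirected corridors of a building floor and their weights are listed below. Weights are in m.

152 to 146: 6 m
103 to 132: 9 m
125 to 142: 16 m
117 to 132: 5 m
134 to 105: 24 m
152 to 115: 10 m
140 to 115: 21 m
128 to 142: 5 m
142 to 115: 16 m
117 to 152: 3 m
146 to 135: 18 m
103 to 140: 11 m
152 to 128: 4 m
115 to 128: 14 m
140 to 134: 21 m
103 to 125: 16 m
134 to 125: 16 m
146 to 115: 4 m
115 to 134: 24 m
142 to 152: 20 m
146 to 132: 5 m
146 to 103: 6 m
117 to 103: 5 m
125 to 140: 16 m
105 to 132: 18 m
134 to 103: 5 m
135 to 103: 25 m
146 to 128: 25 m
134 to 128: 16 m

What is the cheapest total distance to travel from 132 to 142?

17 m

Shortest distances from 132:
132: 0
117: 5  (via 132)
146: 5  (via 132)
152: 8  (via 117)
103: 9  (via 132)
115: 9  (via 146)
128: 12  (via 152)
134: 14  (via 103)
142: 17  (via 128)
Shortest route: 132–117–152–128–142 = 17 m.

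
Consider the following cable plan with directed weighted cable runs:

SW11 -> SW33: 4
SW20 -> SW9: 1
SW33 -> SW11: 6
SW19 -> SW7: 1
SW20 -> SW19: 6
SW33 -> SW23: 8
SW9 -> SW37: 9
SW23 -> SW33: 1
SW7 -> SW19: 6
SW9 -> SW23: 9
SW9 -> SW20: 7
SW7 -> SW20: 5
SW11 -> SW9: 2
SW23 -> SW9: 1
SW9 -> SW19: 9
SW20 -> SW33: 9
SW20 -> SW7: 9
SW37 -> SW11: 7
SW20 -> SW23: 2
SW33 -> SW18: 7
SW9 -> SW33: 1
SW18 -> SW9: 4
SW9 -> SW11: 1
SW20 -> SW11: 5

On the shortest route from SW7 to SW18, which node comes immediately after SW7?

SW20

Enumerating some paths:
SW7 → SW20 → SW9 → SW33 → SW18: 5+1+1+7 = 14
SW7 → SW20 → SW23 → SW33 → SW18: 5+2+1+7 = 15
The minimum is 14 via SW7 → SW20 → SW9 → SW33 → SW18.
So from SW7 the first move is to SW20.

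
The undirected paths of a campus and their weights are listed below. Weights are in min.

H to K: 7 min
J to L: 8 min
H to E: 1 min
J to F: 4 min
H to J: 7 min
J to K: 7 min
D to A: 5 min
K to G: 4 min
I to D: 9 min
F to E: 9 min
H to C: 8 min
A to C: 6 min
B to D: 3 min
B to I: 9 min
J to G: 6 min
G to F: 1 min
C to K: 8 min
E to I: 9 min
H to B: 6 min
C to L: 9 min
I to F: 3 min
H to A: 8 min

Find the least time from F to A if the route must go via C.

19 min

Shortest F→C: F → G → K → C = 13
Shortest C→A: C → A = 6
Total via C: 13 + 6 = 19 min.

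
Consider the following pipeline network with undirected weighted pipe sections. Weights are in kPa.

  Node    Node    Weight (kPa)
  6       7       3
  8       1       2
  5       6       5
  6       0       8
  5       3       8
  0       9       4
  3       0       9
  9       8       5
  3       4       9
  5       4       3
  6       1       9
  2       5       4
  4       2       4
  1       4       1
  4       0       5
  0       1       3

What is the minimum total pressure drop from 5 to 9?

Candidate routes:
5–4–1–8–9: 3+1+2+5 = 11
5–2–4–1–0–9: 4+4+1+3+4 = 16
5–4–0–9: 3+5+4 = 12
The minimum is 11 kPa via 5–4–1–8–9.

11 kPa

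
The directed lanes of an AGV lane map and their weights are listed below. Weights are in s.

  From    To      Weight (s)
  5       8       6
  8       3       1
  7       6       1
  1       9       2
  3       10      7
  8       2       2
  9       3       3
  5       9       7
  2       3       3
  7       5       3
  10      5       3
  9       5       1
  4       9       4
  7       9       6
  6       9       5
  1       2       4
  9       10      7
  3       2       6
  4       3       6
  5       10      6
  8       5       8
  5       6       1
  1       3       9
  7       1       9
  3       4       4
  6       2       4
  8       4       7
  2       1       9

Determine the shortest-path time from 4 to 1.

Enumerating some paths:
4 → 9 → 5 → 6 → 2 → 1: 4+1+1+4+9 = 19
4 → 9 → 3 → 2 → 1: 4+3+6+9 = 22
4 → 3 → 2 → 1: 6+6+9 = 21
The minimum is 19 s via 4 → 9 → 5 → 6 → 2 → 1.

19 s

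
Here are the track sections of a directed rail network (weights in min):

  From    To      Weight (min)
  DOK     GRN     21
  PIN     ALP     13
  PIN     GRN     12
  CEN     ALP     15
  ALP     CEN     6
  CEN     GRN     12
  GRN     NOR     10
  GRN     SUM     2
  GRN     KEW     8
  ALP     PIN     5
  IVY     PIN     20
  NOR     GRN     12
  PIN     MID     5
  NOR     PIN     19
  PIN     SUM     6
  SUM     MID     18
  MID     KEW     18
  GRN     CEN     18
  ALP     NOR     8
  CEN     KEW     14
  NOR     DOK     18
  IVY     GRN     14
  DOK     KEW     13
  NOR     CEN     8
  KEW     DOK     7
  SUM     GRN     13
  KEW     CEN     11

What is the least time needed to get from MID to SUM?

43 min

Shortest distances from MID:
MID: 0
KEW: 18  (via MID)
DOK: 25  (via KEW)
CEN: 29  (via KEW)
GRN: 41  (via CEN)
SUM: 43  (via GRN)
Shortest route: MID → KEW → CEN → GRN → SUM = 43 min.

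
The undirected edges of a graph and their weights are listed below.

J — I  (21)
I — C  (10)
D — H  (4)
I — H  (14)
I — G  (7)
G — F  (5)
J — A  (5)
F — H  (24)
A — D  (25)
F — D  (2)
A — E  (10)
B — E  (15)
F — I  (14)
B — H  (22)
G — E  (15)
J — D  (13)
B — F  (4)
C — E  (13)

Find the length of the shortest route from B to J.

Shortest distances from B:
B: 0
F: 4  (via B)
D: 6  (via F)
G: 9  (via F)
H: 10  (via D)
E: 15  (via B)
I: 16  (via G)
J: 19  (via D)
Shortest route: B–F–D–J = 19.

19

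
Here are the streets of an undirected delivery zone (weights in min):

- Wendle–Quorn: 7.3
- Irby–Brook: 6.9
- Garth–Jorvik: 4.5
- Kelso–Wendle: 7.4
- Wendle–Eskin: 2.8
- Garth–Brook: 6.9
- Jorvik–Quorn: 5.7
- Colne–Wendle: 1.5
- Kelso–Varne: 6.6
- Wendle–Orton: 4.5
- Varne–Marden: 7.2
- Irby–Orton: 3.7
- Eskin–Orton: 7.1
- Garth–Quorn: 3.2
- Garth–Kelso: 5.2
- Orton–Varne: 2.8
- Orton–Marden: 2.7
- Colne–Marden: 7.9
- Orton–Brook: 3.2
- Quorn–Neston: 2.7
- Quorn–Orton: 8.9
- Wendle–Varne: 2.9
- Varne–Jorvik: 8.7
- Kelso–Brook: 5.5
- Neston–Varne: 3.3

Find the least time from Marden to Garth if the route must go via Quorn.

Best Marden to Quorn: Marden–Orton–Varne–Neston–Quorn costing 11.5
Shortest Quorn→Garth: Quorn–Garth = 3.2
Total via Quorn: 11.5 + 3.2 = 14.7 min.

14.7 min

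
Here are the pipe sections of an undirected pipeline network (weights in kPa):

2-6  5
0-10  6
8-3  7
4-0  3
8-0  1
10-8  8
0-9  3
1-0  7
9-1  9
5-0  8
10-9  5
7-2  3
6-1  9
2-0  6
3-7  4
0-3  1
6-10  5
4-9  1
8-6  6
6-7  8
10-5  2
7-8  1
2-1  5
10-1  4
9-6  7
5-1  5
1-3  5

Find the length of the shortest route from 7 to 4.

Candidate routes:
7 - 3 - 0 - 4: 4+1+3 = 8
7 - 8 - 0 - 9 - 4: 1+1+3+1 = 6
7 - 8 - 0 - 4: 1+1+3 = 5
The minimum is 5 kPa via 7 - 8 - 0 - 4.

5 kPa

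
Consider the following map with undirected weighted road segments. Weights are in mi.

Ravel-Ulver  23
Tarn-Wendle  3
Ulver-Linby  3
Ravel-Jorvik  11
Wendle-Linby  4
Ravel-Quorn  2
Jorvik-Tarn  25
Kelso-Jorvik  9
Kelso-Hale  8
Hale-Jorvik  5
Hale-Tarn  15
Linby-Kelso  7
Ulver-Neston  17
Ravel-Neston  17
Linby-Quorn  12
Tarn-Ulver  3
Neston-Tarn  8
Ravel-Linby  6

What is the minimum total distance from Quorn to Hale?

Candidate routes:
Quorn–Ravel–Jorvik–Hale: 2+11+5 = 18
Quorn–Ravel–Linby–Kelso–Hale: 2+6+7+8 = 23
The minimum is 18 mi via Quorn–Ravel–Jorvik–Hale.

18 mi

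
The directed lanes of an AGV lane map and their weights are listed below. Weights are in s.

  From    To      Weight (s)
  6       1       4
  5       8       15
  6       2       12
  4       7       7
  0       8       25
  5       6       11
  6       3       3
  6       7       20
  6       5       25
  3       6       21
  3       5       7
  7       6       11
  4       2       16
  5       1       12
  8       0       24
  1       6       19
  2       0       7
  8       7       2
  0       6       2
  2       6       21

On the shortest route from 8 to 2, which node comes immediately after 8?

7

Enumerating some paths:
8 → 7 → 6 → 2: 2+11+12 = 25
8 → 0 → 6 → 2: 24+2+12 = 38
Cheapest is 8 → 7 → 6 → 2 at 25 s.
So from 8 the first move is to 7.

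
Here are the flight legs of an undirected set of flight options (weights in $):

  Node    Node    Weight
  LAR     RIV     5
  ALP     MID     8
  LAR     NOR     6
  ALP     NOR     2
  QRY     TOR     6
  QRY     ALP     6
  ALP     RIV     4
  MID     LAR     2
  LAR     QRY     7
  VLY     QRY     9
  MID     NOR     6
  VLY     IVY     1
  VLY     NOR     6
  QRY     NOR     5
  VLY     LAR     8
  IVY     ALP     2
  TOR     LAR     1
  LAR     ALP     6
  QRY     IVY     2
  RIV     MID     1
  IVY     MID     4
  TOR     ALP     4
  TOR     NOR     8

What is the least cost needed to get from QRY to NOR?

Enumerating some paths:
QRY - NOR: 5 = 5
QRY - IVY - ALP - NOR: 2+2+2 = 6
Cheapest is QRY - NOR at $5.

$5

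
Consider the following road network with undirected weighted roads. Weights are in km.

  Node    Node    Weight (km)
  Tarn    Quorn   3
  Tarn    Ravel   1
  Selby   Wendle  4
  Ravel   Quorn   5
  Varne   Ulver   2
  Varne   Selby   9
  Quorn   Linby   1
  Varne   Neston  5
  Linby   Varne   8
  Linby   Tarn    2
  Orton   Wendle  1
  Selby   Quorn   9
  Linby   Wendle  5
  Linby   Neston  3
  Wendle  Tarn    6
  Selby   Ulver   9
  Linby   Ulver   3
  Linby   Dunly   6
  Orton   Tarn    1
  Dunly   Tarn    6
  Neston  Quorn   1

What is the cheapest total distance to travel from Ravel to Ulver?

6 km

Running Dijkstra from Ravel:
Ravel: 0
Tarn: 1  (via Ravel)
Orton: 2  (via Tarn)
Wendle: 3  (via Orton)
Linby: 3  (via Tarn)
Quorn: 4  (via Tarn)
Neston: 5  (via Quorn)
Ulver: 6  (via Linby)
Shortest route: Ravel → Tarn → Linby → Ulver = 6 km.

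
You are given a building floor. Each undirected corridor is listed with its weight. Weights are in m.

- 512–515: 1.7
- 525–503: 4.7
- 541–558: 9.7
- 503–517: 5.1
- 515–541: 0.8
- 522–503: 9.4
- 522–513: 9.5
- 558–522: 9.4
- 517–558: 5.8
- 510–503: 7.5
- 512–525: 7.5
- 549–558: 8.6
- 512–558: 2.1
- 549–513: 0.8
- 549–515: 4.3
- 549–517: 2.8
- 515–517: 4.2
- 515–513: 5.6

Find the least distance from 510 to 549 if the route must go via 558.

26.5 m

Shortest 510→558: 510 → 503 → 517 → 558 = 18.4
Shortest 558→549: 558 → 512 → 515 → 549 = 8.1
Total via 558: 18.4 + 8.1 = 26.5 m.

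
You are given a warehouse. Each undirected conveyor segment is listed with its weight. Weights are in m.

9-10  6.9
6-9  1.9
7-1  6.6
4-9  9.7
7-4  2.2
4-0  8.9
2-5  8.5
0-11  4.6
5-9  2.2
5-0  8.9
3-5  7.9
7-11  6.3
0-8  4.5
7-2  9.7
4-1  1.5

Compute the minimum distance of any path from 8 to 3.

21.3 m

Running Dijkstra from 8:
8: 0
0: 4.5  (via 8)
11: 9.1  (via 0)
4: 13.4  (via 0)
5: 13.4  (via 0)
1: 14.9  (via 4)
7: 15.4  (via 11)
9: 15.6  (via 5)
6: 17.5  (via 9)
3: 21.3  (via 5)
Shortest route: 8–0–5–3 = 21.3 m.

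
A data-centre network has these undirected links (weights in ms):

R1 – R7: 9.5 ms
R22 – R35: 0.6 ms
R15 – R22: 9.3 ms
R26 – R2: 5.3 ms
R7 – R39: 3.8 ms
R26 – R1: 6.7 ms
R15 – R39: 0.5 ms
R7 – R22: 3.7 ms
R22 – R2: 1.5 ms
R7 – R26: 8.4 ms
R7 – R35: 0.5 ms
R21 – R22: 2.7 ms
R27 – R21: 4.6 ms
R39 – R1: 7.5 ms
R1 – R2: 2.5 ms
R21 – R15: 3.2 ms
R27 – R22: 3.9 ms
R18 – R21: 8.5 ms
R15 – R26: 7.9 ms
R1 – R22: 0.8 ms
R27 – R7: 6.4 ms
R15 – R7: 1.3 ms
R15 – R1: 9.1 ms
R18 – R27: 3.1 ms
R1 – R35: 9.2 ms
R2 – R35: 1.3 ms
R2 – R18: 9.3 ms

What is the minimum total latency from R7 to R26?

7.1 ms

Running Dijkstra from R7:
R7: 0
R35: 0.5  (via R7)
R22: 1.1  (via R35)
R15: 1.3  (via R7)
R39: 1.8  (via R15)
R2: 1.8  (via R35)
R1: 1.9  (via R22)
R21: 3.8  (via R22)
R27: 5  (via R22)
R26: 7.1  (via R2)
Shortest route: R7–R35–R2–R26 = 7.1 ms.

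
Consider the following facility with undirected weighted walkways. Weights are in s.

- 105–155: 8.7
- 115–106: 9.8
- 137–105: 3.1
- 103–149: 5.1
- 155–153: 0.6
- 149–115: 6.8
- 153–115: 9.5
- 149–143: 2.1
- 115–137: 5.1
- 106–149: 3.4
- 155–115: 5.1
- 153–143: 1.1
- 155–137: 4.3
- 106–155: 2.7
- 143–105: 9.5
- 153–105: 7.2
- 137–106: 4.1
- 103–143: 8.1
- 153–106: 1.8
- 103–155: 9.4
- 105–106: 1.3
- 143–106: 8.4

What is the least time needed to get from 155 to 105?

3.7 s

Candidate routes:
155 - 137 - 105: 4.3+3.1 = 7.4
155 - 106 - 105: 2.7+1.3 = 4
155 - 153 - 105: 0.6+7.2 = 7.8
155 - 153 - 106 - 105: 0.6+1.8+1.3 = 3.7
Cheapest is 155 - 153 - 106 - 105 at 3.7 s.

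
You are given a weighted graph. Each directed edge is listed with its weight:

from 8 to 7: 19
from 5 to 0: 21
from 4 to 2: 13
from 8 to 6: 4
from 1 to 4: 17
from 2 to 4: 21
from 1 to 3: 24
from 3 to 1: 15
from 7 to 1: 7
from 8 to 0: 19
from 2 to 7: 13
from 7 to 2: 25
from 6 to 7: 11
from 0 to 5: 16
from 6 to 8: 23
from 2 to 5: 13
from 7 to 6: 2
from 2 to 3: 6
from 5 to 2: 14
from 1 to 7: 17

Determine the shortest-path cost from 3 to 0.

Enumerating some paths:
3 - 1 - 7 - 2 - 5 - 0: 15+17+25+13+21 = 91
3 - 1 - 7 - 6 - 8 - 0: 15+17+2+23+19 = 76
3 - 1 - 4 - 2 - 5 - 0: 15+17+13+13+21 = 79
Cheapest is 3 - 1 - 7 - 6 - 8 - 0 at 76.

76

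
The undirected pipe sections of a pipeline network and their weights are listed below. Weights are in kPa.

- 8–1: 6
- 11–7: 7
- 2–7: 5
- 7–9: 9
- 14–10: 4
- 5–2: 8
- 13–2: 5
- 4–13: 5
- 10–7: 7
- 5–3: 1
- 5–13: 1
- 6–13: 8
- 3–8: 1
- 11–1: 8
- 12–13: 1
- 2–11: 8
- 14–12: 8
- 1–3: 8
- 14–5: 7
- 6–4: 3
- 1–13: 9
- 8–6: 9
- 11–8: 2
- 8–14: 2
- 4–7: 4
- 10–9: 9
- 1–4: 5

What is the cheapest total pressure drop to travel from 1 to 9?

18 kPa

Shortest distances from 1:
1: 0
4: 5  (via 1)
8: 6  (via 1)
3: 7  (via 8)
5: 8  (via 3)
6: 8  (via 4)
11: 8  (via 1)
14: 8  (via 8)
7: 9  (via 4)
13: 9  (via 1)
12: 10  (via 13)
10: 12  (via 14)
2: 14  (via 7)
9: 18  (via 7)
Shortest route: 1 → 4 → 7 → 9 = 18 kPa.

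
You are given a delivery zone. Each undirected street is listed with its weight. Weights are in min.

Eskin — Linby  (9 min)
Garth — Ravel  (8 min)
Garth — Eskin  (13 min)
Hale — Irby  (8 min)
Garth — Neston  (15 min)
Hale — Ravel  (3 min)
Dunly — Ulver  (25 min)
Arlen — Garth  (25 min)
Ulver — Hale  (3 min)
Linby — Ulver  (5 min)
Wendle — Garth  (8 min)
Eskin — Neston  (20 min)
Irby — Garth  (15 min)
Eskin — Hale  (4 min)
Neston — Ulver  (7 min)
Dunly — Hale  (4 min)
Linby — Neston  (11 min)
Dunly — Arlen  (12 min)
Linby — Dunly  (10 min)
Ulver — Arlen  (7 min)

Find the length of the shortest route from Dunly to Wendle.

Running Dijkstra from Dunly:
Dunly: 0
Hale: 4  (via Dunly)
Ravel: 7  (via Hale)
Ulver: 7  (via Hale)
Eskin: 8  (via Hale)
Linby: 10  (via Dunly)
Irby: 12  (via Hale)
Arlen: 12  (via Dunly)
Neston: 14  (via Ulver)
Garth: 15  (via Ravel)
Wendle: 23  (via Garth)
Shortest route: Dunly–Hale–Ravel–Garth–Wendle = 23 min.

23 min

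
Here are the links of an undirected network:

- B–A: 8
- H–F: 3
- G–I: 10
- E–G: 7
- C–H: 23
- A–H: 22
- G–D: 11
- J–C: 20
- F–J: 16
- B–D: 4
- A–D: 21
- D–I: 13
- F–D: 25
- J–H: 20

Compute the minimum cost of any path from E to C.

Candidate routes:
E - G - D - F - J - C: 7+11+25+16+20 = 79
E - G - D - B - A - H - C: 7+11+4+8+22+23 = 75
E - G - I - D - F - H - C: 7+10+13+25+3+23 = 81
E - G - D - F - H - C: 7+11+25+3+23 = 69
The minimum is 69 via E - G - D - F - H - C.

69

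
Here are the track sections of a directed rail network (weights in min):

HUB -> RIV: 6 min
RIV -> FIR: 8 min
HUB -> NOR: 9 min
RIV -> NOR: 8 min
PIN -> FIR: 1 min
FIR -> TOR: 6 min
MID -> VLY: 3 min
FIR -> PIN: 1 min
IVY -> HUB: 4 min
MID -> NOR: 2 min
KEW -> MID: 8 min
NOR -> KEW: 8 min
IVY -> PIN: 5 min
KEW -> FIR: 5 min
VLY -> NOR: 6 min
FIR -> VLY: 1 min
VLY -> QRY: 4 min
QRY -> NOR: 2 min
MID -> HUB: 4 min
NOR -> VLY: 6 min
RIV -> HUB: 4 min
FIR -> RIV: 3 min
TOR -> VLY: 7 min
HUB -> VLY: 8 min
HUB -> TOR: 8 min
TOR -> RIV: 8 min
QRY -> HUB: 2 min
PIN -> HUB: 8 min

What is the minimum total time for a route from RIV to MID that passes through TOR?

Best RIV to TOR: RIV → HUB → TOR costing 12
Shortest TOR→MID: TOR → VLY → NOR → KEW → MID = 29
Total via TOR: 12 + 29 = 41 min.

41 min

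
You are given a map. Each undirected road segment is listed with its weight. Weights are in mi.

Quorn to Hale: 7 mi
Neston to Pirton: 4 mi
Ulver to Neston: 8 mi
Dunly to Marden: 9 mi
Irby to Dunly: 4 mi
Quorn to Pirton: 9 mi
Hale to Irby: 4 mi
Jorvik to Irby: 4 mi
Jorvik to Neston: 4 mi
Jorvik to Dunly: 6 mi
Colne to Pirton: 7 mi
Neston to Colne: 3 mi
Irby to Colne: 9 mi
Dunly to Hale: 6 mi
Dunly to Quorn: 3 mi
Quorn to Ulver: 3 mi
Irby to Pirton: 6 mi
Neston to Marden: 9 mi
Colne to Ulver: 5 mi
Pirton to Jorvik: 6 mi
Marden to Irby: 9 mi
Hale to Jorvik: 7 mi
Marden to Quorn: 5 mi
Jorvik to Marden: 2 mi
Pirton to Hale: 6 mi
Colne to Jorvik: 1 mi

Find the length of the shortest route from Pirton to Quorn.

Compare a few routes:
Pirton–Hale–Quorn: 6+7 = 13
Pirton–Irby–Dunly–Quorn: 6+4+3 = 13
Pirton–Jorvik–Marden–Quorn: 6+2+5 = 13
Pirton–Quorn: 9 = 9
Cheapest is Pirton–Quorn at 9 mi.

9 mi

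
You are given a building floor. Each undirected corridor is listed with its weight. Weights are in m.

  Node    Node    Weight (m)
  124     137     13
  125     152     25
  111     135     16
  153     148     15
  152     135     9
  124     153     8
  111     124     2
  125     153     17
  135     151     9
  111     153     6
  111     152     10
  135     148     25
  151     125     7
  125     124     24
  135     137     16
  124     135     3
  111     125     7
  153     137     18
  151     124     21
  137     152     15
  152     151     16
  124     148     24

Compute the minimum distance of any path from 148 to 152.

31 m

Enumerating some paths:
148 - 135 - 152: 25+9 = 34
148 - 153 - 124 - 135 - 152: 15+8+3+9 = 35
148 - 153 - 111 - 152: 15+6+10 = 31
148 - 153 - 124 - 111 - 152: 15+8+2+10 = 35
The minimum is 31 m via 148 - 153 - 111 - 152.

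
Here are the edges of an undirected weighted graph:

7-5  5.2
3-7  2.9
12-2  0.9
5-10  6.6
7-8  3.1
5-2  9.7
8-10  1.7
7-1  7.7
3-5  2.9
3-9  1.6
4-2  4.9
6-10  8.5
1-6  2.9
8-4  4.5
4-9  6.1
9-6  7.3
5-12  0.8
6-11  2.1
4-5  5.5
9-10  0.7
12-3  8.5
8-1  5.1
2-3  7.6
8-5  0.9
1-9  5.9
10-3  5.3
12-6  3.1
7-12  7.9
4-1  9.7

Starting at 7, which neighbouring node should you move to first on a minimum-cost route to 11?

8

Enumerating some paths:
7 - 8 - 5 - 12 - 6 - 11: 3.1+0.9+0.8+3.1+2.1 = 10
7 - 5 - 12 - 6 - 11: 5.2+0.8+3.1+2.1 = 11.2
7 - 3 - 5 - 12 - 6 - 11: 2.9+2.9+0.8+3.1+2.1 = 11.8
Cheapest is 7 - 8 - 5 - 12 - 6 - 11 at 10.
So from 7 the first move is to 8.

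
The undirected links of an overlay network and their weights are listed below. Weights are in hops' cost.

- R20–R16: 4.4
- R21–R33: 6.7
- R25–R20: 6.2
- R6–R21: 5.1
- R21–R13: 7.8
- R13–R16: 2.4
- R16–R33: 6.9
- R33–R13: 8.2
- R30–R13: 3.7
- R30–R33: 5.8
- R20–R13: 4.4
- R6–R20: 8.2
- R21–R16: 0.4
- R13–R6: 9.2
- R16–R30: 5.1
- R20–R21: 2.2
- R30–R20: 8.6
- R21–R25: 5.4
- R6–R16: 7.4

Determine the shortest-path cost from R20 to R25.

6.2 hops' cost

Running Dijkstra from R20:
R20: 0
R21: 2.2  (via R20)
R16: 2.6  (via R21)
R13: 4.4  (via R20)
R25: 6.2  (via R20)
Shortest route: R20–R25 = 6.2 hops' cost.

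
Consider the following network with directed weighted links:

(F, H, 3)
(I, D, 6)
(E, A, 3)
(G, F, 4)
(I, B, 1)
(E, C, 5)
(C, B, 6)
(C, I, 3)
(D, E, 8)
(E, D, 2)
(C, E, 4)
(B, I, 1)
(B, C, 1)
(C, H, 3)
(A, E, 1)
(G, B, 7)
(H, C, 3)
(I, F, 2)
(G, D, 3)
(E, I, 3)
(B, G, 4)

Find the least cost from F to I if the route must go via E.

13

Best F to E: F–H–C–E costing 10
Shortest E→I: E–I = 3
Total via E: 10 + 3 = 13.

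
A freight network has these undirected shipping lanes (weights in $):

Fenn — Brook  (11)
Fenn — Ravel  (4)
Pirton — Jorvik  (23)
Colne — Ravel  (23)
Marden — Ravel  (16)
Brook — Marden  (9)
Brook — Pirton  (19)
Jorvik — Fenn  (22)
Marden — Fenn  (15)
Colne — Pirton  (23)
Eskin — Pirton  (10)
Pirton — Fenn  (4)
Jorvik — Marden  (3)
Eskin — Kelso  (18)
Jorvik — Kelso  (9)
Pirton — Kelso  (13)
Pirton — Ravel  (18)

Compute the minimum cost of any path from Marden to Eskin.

$29

Enumerating some paths:
Marden–Brook–Fenn–Pirton–Eskin: 9+11+4+10 = 34
Marden–Jorvik–Kelso–Eskin: 3+9+18 = 30
Marden–Fenn–Pirton–Eskin: 15+4+10 = 29
The minimum is $29 via Marden–Fenn–Pirton–Eskin.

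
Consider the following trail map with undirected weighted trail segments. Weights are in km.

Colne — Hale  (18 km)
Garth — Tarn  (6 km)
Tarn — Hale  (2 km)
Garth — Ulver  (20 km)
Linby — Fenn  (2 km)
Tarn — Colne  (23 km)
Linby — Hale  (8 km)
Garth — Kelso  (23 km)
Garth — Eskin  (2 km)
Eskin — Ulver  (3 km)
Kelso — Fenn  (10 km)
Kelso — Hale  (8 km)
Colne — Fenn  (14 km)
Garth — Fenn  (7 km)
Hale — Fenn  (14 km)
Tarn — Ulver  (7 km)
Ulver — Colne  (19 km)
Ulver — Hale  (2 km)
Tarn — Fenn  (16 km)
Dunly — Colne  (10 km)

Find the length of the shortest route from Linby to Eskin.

11 km

Settle nodes by increasing distance from Linby:
Linby: 0
Fenn: 2  (via Linby)
Hale: 8  (via Linby)
Garth: 9  (via Fenn)
Tarn: 10  (via Hale)
Ulver: 10  (via Hale)
Eskin: 11  (via Garth)
Shortest route: Linby–Fenn–Garth–Eskin = 11 km.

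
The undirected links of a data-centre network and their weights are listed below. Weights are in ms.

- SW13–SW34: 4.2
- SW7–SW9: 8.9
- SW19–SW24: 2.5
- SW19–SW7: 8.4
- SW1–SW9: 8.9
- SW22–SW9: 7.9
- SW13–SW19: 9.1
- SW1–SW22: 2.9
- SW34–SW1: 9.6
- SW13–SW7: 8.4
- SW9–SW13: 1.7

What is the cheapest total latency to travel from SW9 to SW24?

Candidate routes:
SW9 → SW13 → SW19 → SW24: 1.7+9.1+2.5 = 13.3
SW9 → SW7 → SW19 → SW24: 8.9+8.4+2.5 = 19.8
SW9 → SW13 → SW7 → SW19 → SW24: 1.7+8.4+8.4+2.5 = 21
Cheapest is SW9 → SW13 → SW19 → SW24 at 13.3 ms.

13.3 ms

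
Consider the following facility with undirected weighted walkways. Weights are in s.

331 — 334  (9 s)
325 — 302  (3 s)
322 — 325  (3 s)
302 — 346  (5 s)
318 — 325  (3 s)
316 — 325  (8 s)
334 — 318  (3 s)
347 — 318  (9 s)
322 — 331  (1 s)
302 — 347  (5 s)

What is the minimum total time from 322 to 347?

Candidate routes:
322–325–318–347: 3+3+9 = 15
322–331–334–318–347: 1+9+3+9 = 22
322–325–302–347: 3+3+5 = 11
Cheapest is 322–325–302–347 at 11 s.

11 s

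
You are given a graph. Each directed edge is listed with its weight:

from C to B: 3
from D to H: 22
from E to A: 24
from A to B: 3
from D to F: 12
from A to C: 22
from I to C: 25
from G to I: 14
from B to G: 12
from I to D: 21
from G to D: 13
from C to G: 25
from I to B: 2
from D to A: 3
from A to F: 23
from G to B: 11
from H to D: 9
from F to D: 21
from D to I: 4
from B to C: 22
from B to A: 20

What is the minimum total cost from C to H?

Settle nodes by increasing distance from C:
C: 0
B: 3  (via C)
G: 15  (via B)
A: 23  (via B)
D: 28  (via G)
I: 29  (via G)
F: 40  (via D)
H: 50  (via D)
Shortest route: C–B–G–D–H = 50.

50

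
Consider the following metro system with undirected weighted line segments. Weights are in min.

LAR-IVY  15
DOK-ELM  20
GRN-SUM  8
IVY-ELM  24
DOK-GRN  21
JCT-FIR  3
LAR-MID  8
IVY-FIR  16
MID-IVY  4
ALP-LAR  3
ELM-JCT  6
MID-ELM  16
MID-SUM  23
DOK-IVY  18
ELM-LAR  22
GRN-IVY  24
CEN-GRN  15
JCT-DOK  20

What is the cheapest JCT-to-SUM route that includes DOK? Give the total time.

49 min

Shortest JCT→DOK: JCT–DOK = 20
Best DOK to SUM: DOK–GRN–SUM costing 29
Total via DOK: 20 + 29 = 49 min.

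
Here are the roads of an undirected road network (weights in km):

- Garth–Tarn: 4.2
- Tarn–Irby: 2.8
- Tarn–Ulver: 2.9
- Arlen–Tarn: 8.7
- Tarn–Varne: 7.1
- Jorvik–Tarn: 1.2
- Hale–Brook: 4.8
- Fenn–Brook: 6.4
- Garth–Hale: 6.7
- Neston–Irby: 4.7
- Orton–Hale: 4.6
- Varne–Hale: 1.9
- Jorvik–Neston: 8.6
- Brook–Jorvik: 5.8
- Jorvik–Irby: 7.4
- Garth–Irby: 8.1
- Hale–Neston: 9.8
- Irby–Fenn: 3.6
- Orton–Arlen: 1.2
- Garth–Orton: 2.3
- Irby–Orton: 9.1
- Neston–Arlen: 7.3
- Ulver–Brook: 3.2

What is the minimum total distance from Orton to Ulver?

9.4 km

Candidate routes:
Orton → Arlen → Tarn → Ulver: 1.2+8.7+2.9 = 12.8
Orton → Garth → Tarn → Ulver: 2.3+4.2+2.9 = 9.4
Orton → Hale → Brook → Ulver: 4.6+4.8+3.2 = 12.6
Cheapest is Orton → Garth → Tarn → Ulver at 9.4 km.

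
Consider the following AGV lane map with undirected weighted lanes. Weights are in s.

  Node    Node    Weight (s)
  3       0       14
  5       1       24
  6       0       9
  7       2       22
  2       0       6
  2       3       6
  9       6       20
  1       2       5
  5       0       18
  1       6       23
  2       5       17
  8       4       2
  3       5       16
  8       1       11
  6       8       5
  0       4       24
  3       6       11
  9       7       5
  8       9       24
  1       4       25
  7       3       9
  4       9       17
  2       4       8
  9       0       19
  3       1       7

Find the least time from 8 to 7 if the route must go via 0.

35 s

Shortest 8→0: 8 → 6 → 0 = 14
Best 0 to 7: 0 → 2 → 3 → 7 costing 21
Total via 0: 14 + 21 = 35 s.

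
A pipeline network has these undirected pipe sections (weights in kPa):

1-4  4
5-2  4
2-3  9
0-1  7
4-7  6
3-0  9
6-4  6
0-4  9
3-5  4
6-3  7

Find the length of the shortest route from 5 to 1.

Shortest distances from 5:
5: 0
2: 4  (via 5)
3: 4  (via 5)
6: 11  (via 3)
0: 13  (via 3)
4: 17  (via 6)
1: 20  (via 0)
Shortest route: 5–3–0–1 = 20 kPa.

20 kPa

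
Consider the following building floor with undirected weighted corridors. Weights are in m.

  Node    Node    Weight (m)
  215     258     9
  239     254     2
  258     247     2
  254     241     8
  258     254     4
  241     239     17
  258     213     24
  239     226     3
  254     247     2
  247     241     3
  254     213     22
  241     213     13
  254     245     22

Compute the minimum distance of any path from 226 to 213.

Settle nodes by increasing distance from 226:
226: 0
239: 3  (via 226)
254: 5  (via 239)
247: 7  (via 254)
258: 9  (via 254)
241: 10  (via 247)
215: 18  (via 258)
213: 23  (via 241)
Shortest route: 226 → 239 → 254 → 247 → 241 → 213 = 23 m.

23 m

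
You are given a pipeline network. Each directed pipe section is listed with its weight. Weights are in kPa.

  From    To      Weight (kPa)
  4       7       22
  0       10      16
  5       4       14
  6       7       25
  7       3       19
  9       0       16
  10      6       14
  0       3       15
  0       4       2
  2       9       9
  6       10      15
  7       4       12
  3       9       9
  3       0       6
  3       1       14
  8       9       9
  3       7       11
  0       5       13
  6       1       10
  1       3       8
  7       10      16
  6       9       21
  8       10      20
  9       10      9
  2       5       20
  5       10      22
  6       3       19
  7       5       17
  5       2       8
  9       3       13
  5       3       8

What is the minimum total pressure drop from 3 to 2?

27 kPa

Enumerating some paths:
3 - 7 - 5 - 2: 11+17+8 = 36
3 - 0 - 5 - 2: 6+13+8 = 27
The minimum is 27 kPa via 3 - 0 - 5 - 2.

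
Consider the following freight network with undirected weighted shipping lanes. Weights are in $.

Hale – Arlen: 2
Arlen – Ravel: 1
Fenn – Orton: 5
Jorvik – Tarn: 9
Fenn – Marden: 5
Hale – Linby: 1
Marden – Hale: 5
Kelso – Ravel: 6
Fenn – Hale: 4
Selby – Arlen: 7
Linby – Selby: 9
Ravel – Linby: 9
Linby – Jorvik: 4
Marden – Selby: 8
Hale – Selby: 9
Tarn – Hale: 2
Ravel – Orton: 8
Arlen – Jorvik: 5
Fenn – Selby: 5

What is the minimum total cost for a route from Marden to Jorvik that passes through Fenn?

$14

Shortest Marden→Fenn: Marden → Fenn = 5
Best Fenn to Jorvik: Fenn → Hale → Linby → Jorvik costing 9
Total via Fenn: 5 + 9 = $14.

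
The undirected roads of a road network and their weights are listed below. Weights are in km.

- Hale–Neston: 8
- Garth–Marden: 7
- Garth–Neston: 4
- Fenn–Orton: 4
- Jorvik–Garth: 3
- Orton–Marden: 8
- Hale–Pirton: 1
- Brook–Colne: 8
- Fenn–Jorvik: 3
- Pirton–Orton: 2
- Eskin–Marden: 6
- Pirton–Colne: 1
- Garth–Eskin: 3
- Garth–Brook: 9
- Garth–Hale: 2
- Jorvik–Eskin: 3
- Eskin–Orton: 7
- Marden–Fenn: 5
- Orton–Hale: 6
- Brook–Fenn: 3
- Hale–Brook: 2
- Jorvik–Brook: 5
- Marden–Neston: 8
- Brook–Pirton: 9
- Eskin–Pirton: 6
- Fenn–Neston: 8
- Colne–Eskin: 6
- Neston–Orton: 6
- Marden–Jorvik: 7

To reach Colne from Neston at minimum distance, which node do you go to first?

Garth

Compare a few routes:
Neston → Garth → Hale → Pirton → Colne: 4+2+1+1 = 8
Neston → Garth → Eskin → Colne: 4+3+6 = 13
Neston → Orton → Pirton → Colne: 6+2+1 = 9
Neston → Hale → Pirton → Colne: 8+1+1 = 10
The minimum is 8 km via Neston → Garth → Hale → Pirton → Colne.
So from Neston the first move is to Garth.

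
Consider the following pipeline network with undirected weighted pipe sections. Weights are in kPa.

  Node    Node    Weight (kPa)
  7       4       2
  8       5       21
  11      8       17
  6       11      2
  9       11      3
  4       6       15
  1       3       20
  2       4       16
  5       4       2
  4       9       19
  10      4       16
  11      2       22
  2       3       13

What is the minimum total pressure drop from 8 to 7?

Shortest distances from 8:
8: 0
11: 17  (via 8)
6: 19  (via 11)
9: 20  (via 11)
5: 21  (via 8)
4: 23  (via 5)
7: 25  (via 4)
Shortest route: 8–5–4–7 = 25 kPa.

25 kPa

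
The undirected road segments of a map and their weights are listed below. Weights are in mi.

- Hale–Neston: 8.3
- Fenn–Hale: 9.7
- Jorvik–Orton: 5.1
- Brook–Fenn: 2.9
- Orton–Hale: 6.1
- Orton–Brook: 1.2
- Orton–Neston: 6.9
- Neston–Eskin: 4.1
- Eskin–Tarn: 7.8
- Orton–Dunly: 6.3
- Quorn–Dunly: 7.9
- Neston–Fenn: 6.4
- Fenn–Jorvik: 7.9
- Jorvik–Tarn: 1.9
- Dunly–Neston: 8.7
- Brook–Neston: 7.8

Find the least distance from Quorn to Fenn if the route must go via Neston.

Shortest Quorn→Neston: Quorn–Dunly–Neston = 16.6
Best Neston to Fenn: Neston–Fenn costing 6.4
Total via Neston: 16.6 + 6.4 = 23 mi.

23 mi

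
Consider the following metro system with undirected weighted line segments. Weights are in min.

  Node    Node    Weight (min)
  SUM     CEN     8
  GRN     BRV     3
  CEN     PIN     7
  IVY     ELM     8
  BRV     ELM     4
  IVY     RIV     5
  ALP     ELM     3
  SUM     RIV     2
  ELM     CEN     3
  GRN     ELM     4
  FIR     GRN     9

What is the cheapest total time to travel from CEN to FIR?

16 min

Settle nodes by increasing distance from CEN:
CEN: 0
ELM: 3  (via CEN)
ALP: 6  (via ELM)
PIN: 7  (via CEN)
BRV: 7  (via ELM)
GRN: 7  (via ELM)
SUM: 8  (via CEN)
RIV: 10  (via SUM)
IVY: 11  (via ELM)
FIR: 16  (via GRN)
Shortest route: CEN → ELM → GRN → FIR = 16 min.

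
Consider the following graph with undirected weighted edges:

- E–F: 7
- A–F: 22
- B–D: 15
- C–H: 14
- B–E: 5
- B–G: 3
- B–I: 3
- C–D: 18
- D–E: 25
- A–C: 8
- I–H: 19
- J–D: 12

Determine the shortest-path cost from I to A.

Enumerating some paths:
I → B → E → F → A: 3+5+7+22 = 37
I → H → C → A: 19+14+8 = 41
The minimum is 37 via I → B → E → F → A.

37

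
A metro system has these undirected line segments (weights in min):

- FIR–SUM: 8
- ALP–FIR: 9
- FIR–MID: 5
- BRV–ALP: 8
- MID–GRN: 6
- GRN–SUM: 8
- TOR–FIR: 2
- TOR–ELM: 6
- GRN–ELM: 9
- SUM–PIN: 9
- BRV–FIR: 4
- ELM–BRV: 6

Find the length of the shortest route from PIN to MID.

Compare a few routes:
PIN–SUM–GRN–ELM–TOR–FIR–MID: 9+8+9+6+2+5 = 39
PIN–SUM–FIR–MID: 9+8+5 = 22
PIN–SUM–GRN–MID: 9+8+6 = 23
Cheapest is PIN–SUM–FIR–MID at 22 min.

22 min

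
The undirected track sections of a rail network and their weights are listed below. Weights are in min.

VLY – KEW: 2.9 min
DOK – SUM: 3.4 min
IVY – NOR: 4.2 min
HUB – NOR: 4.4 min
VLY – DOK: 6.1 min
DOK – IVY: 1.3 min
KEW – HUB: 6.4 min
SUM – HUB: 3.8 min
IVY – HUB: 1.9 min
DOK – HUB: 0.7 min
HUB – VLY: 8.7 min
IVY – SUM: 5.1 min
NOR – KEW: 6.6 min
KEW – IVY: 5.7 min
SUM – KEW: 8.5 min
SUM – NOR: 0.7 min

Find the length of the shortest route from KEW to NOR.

6.6 min

Enumerating some paths:
KEW–IVY–NOR: 5.7+4.2 = 9.9
KEW–SUM–NOR: 8.5+0.7 = 9.2
KEW–NOR: 6.6 = 6.6
Cheapest is KEW–NOR at 6.6 min.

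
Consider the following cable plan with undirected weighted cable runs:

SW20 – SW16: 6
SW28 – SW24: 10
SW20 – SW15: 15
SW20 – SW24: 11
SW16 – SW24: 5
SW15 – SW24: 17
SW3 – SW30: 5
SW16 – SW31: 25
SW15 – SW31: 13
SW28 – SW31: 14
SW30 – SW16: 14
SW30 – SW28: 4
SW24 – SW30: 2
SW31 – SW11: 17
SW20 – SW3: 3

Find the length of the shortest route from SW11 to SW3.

40

Running Dijkstra from SW11:
SW11: 0
SW31: 17  (via SW11)
SW15: 30  (via SW31)
SW28: 31  (via SW31)
SW30: 35  (via SW28)
SW24: 37  (via SW30)
SW3: 40  (via SW30)
Shortest route: SW11–SW31–SW28–SW30–SW3 = 40.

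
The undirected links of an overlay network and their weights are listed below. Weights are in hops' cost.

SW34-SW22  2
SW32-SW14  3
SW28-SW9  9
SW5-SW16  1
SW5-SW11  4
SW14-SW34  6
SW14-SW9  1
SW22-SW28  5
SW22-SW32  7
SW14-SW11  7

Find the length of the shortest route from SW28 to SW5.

21 hops' cost

Running Dijkstra from SW28:
SW28: 0
SW22: 5  (via SW28)
SW34: 7  (via SW22)
SW9: 9  (via SW28)
SW14: 10  (via SW9)
SW32: 12  (via SW22)
SW11: 17  (via SW14)
SW5: 21  (via SW11)
Shortest route: SW28–SW9–SW14–SW11–SW5 = 21 hops' cost.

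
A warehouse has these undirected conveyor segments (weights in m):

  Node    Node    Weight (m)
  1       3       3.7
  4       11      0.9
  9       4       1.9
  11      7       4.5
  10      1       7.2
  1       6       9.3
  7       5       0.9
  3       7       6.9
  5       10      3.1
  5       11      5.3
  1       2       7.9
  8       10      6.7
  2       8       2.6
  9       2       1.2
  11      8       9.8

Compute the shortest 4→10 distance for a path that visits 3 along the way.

23.2 m

Shortest 4→3: 4–11–7–3 = 12.3
Best 3 to 10: 3–1–10 costing 10.9
Total via 3: 12.3 + 10.9 = 23.2 m.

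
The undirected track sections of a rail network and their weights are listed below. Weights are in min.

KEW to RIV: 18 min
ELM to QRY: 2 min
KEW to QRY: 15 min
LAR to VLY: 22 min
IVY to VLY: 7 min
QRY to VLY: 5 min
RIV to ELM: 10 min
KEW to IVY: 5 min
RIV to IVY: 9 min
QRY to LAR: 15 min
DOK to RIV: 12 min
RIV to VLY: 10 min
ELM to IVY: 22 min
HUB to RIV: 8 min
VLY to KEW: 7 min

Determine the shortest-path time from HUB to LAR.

35 min

Shortest distances from HUB:
HUB: 0
RIV: 8  (via HUB)
IVY: 17  (via RIV)
ELM: 18  (via RIV)
VLY: 18  (via RIV)
QRY: 20  (via ELM)
DOK: 20  (via RIV)
KEW: 22  (via IVY)
LAR: 35  (via QRY)
Shortest route: HUB → RIV → ELM → QRY → LAR = 35 min.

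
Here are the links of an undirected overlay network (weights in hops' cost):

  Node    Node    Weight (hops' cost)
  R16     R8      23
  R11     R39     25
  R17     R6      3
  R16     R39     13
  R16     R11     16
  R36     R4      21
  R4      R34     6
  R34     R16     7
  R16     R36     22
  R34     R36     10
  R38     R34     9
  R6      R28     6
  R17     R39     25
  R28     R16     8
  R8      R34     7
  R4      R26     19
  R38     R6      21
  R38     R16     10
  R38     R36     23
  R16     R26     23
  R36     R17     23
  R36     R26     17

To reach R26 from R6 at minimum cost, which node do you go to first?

R28

Compare a few routes:
R6 - R28 - R16 - R34 - R36 - R26: 6+8+7+10+17 = 48
R6 - R28 - R16 - R34 - R4 - R26: 6+8+7+6+19 = 46
R6 - R28 - R16 - R26: 6+8+23 = 37
R6 - R17 - R36 - R26: 3+23+17 = 43
The minimum is 37 hops' cost via R6 - R28 - R16 - R26.
So from R6 the first move is to R28.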